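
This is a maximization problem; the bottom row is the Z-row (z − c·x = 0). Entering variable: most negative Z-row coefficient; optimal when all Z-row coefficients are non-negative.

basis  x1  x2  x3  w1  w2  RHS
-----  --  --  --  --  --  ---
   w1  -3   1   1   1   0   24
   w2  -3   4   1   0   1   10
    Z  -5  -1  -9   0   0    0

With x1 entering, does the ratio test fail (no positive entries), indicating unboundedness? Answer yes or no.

yes

Every constraint-row entry in column x1 is ≤ 0, so increasing x1 is unbounded.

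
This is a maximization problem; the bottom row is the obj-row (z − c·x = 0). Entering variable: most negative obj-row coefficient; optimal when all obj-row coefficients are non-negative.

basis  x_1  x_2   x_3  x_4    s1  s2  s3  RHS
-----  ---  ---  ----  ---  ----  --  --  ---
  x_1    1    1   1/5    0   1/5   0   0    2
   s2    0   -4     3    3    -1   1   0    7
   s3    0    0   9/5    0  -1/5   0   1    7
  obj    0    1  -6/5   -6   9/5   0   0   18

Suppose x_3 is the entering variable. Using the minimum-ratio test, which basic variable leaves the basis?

s2

Column x_3 entries and ratios — x_1: 2/(1/5) = 10; s2: 7/3 = 7/3; s3: 7/(9/5) = 35/9.
Smallest ratio is 7/3 in the row of s2, so s2 leaves.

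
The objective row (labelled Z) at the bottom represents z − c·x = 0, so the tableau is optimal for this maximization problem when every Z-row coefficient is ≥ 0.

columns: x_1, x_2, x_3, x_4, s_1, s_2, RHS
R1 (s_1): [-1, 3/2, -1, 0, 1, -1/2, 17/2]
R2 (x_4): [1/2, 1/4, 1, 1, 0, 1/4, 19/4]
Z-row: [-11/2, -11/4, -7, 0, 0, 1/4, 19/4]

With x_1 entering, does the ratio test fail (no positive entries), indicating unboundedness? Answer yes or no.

no

Column x_1 has positive entries in row(s) 2, so the ratio test bounds it — not unbounded.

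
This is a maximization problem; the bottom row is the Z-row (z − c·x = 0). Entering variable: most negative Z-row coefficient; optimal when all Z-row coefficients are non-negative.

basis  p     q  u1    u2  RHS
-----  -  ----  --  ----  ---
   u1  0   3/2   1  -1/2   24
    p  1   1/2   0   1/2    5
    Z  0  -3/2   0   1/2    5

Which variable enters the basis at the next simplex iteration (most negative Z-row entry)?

q

Negative Z-row entries: q: -3/2.
The most negative is -3/2 in column q, so q enters.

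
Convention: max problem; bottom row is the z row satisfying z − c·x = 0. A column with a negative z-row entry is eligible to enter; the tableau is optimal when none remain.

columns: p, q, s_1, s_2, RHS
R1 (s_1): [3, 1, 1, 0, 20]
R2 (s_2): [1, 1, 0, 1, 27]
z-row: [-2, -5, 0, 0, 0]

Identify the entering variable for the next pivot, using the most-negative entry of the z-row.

Negative z-row entries: p: -2, q: -5.
The most negative is -5 in column q, so q enters.

q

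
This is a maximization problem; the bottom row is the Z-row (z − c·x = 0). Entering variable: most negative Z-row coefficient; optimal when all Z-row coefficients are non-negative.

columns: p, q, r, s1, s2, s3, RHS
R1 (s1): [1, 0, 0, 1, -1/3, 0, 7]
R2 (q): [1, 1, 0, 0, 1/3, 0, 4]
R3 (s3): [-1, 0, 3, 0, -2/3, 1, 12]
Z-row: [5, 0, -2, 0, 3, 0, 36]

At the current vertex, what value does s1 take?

7

s1 is basic (row 1); its value is the RHS of that row, 7.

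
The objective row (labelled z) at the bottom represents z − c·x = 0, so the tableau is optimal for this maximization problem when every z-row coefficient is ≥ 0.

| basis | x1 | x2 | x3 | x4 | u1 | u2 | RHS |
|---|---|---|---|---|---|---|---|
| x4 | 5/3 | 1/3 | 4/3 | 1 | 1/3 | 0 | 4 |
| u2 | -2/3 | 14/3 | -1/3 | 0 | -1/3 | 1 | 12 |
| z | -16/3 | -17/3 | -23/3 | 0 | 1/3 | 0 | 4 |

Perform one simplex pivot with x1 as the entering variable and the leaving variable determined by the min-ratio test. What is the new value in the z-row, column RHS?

Ratio test on column x1 — row 1: 4/(5/3) = 12/5; row 2: entry -2/3 ≤ 0. Minimum is 12/5 at row 1 (x4 leaves); pivot element 5/3.
Divide row 1 by 5/3; eliminate column x1 from the other rows.
z-row update in column RHS: 4 − (-16/3)·(12/5) = 84/5.

84/5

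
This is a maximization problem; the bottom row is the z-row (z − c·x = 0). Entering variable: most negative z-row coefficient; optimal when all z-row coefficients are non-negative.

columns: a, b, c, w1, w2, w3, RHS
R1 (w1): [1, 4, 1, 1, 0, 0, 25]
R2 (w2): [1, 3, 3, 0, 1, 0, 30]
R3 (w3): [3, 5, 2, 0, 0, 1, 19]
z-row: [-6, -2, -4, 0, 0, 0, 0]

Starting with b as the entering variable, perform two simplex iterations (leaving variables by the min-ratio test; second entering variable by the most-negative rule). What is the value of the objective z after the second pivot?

Ratio test on column b — row 1: 25/4 = 25/4; row 2: 30/3 = 10; row 3: 19/5 = 19/5. Minimum is 19/5 at row 3 (w3 leaves); pivot element 5.
Pivot on row 3; the z-row RHS becomes 0 − (-2)·(19/5) = 38/5.
Next entering variable (most negative z-row entry -24/5): a.
Ratio test on column a — row 1: entry -7/5 ≤ 0; row 2: entry -4/5 ≤ 0; row 3: (19/5)/(3/5) = 19/3. Minimum is 19/3 at row 3 (b leaves); pivot element 3/5.
After the second pivot the z-row RHS is 38/5 − (-24/5)·(19/3) = 38.

38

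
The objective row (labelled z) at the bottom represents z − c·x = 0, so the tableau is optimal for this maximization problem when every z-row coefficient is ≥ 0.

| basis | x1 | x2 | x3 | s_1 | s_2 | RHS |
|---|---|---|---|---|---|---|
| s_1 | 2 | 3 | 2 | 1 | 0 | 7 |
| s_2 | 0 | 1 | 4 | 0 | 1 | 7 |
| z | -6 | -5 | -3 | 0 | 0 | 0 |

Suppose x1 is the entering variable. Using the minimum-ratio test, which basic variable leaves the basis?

s_1

Column x1 entries and ratios — s_1: 7/2 = 7/2; s_2: 0 ≤ 0, skip.
Smallest ratio is 7/2 in the row of s_1, so s_1 leaves.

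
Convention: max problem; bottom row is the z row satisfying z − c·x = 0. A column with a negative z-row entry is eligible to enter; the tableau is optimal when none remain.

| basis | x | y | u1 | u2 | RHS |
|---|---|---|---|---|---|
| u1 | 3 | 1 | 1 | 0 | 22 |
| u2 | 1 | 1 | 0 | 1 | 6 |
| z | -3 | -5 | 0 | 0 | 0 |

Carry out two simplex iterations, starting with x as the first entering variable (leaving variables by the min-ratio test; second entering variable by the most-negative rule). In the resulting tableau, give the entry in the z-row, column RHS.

30

Ratio test on column x — row 1: 22/3 = 22/3; row 2: 6/1 = 6. Minimum is 6 at row 2 (u2 leaves); pivot element 1.
Divide row 2 by 1; eliminate column x from the other rows.
Second iteration: most negative z-row entry is -2 in column y, so y enters.
Ratio test on column y — row 1: entry -2 ≤ 0; row 2: 6/1 = 6. Minimum is 6 at row 2 (x leaves); pivot element 1.
Divide row 2 by 1; eliminate column y from the other rows.
After both pivots, the entry at the z-row, column RHS is 30.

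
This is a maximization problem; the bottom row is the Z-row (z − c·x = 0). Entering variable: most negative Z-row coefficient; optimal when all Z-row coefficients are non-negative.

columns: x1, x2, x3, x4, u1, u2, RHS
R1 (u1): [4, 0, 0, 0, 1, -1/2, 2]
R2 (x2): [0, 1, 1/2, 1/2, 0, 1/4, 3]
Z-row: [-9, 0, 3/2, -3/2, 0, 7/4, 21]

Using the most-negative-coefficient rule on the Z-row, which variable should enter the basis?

Negative Z-row entries: x1: -9, x4: -3/2.
The most negative is -9 in column x1, so x1 enters.

x1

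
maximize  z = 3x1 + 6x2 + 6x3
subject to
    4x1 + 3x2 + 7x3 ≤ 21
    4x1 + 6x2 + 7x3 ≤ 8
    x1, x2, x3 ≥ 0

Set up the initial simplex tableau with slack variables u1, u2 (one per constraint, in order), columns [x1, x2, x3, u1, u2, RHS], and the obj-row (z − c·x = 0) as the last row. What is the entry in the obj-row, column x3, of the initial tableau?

-6

The obj-row carries the negated objective coefficients: the x3 entry is -6.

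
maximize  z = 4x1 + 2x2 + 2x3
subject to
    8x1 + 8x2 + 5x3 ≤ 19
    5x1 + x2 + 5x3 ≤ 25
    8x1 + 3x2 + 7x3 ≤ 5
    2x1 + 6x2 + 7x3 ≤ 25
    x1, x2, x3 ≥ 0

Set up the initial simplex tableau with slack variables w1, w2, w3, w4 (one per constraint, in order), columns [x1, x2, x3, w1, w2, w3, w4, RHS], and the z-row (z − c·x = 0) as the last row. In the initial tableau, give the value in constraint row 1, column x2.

8

Constraint 1 has coefficient 8 on x2.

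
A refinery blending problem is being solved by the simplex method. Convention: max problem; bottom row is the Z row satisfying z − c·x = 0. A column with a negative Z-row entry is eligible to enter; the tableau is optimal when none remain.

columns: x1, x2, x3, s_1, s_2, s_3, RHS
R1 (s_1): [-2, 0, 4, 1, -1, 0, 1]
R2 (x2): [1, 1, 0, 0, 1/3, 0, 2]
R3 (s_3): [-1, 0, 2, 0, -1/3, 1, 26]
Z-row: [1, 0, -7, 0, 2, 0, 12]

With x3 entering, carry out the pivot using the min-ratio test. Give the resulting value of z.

55/4

Ratio test on column x3 — row 1: 1/4 = 1/4; row 2: entry 0 ≤ 0; row 3: 26/2 = 13. Minimum is 1/4 at row 1 (s_1 leaves); pivot element 4.
Pivot on row 1; the Z-row RHS becomes 12 − (-7)·(1/4) = 55/4.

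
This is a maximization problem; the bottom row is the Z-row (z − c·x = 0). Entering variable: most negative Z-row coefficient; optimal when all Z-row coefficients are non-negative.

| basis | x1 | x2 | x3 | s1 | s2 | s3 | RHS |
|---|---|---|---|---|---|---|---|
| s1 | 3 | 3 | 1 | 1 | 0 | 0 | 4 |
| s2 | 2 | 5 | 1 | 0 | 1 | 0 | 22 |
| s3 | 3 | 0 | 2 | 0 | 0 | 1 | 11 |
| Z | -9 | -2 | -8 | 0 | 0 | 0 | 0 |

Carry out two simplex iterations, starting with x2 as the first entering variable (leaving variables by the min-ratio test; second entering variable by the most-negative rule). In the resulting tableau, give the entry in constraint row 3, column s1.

Ratio test on column x2 — row 1: 4/3 = 4/3; row 2: 22/5 = 22/5; row 3: entry 0 ≤ 0. Minimum is 4/3 at row 1 (s1 leaves); pivot element 3.
Divide row 1 by 3; eliminate column x2 from the other rows.
Second iteration: most negative Z-row entry is -22/3 in column x3, so x3 enters.
Ratio test on column x3 — row 1: (4/3)/(1/3) = 4; row 2: entry -2/3 ≤ 0; row 3: 11/2 = 11/2. Minimum is 4 at row 1 (x2 leaves); pivot element 1/3.
Divide row 1 by 1/3; eliminate column x3 from the other rows.
After both pivots, the entry at constraint row 3, column s1 is -2.

-2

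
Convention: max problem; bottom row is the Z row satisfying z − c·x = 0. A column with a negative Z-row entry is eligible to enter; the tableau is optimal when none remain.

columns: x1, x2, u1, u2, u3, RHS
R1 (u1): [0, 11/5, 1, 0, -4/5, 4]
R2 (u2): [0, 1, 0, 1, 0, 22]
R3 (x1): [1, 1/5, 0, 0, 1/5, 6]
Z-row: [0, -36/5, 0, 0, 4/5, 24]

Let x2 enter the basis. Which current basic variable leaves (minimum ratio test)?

Column x2 entries and ratios — u1: 4/(11/5) = 20/11; u2: 22/1 = 22; x1: 6/(1/5) = 30.
Smallest ratio is 20/11 in the row of u1, so u1 leaves.

u1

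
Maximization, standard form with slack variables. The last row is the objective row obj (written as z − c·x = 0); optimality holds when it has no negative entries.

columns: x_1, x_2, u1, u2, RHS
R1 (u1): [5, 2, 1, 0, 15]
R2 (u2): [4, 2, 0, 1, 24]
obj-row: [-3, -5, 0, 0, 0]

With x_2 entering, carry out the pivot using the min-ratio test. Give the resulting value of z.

75/2

Ratio test on column x_2 — row 1: 15/2 = 15/2; row 2: 24/2 = 12. Minimum is 15/2 at row 1 (u1 leaves); pivot element 2.
Pivot on row 1; the obj-row RHS becomes 0 − (-5)·(15/2) = 75/2.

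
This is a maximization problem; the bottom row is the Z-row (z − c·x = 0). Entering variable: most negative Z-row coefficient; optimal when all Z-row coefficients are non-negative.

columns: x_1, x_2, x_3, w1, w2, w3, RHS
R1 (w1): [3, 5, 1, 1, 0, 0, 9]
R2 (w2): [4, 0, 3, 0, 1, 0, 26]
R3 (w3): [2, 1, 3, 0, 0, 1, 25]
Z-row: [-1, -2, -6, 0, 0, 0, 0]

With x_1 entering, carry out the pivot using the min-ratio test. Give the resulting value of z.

Ratio test on column x_1 — row 1: 9/3 = 3; row 2: 26/4 = 13/2; row 3: 25/2 = 25/2. Minimum is 3 at row 1 (w1 leaves); pivot element 3.
Pivot on row 1; the Z-row RHS becomes 0 − (-1)·3 = 3.

3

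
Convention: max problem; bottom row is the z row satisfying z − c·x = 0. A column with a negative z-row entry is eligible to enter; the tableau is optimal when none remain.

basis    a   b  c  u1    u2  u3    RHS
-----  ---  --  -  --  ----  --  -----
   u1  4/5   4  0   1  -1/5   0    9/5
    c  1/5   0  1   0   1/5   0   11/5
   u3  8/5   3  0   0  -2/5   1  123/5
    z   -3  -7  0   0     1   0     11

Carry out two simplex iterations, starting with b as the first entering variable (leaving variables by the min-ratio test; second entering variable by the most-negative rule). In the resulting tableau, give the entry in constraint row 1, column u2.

-1/4

Ratio test on column b — row 1: (9/5)/4 = 9/20; row 2: entry 0 ≤ 0; row 3: (123/5)/3 = 41/5. Minimum is 9/20 at row 1 (u1 leaves); pivot element 4.
Divide row 1 by 4; eliminate column b from the other rows.
Second iteration: most negative z-row entry is -8/5 in column a, so a enters.
Ratio test on column a — row 1: (9/20)/(1/5) = 9/4; row 2: (11/5)/(1/5) = 11; row 3: (93/4)/1 = 93/4. Minimum is 9/4 at row 1 (b leaves); pivot element 1/5.
Divide row 1 by 1/5; eliminate column a from the other rows.
After both pivots, the entry at constraint row 1, column u2 is -1/4.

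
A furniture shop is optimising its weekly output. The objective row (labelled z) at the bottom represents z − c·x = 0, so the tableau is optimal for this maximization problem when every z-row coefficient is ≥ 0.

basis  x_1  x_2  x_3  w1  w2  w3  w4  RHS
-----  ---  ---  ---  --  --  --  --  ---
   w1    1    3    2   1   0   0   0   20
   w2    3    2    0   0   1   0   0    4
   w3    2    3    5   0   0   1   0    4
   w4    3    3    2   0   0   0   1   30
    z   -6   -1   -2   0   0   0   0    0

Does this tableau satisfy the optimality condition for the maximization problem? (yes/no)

The z-row has a negative entry -6 in column x_1, so it is not optimal.

no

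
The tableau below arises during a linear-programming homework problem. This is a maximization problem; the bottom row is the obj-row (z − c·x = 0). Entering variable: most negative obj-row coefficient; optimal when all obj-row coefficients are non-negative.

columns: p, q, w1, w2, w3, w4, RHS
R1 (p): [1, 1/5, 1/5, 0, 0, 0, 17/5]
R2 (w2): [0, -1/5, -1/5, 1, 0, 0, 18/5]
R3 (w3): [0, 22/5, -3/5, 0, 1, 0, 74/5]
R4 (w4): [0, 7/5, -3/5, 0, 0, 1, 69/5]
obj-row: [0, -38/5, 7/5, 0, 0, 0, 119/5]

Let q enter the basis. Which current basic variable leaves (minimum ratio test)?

Column q entries and ratios — p: (17/5)/(1/5) = 17; w2: -1/5 ≤ 0, skip; w3: (74/5)/(22/5) = 37/11; w4: (69/5)/(7/5) = 69/7.
Smallest ratio is 37/11 in the row of w3, so w3 leaves.

w3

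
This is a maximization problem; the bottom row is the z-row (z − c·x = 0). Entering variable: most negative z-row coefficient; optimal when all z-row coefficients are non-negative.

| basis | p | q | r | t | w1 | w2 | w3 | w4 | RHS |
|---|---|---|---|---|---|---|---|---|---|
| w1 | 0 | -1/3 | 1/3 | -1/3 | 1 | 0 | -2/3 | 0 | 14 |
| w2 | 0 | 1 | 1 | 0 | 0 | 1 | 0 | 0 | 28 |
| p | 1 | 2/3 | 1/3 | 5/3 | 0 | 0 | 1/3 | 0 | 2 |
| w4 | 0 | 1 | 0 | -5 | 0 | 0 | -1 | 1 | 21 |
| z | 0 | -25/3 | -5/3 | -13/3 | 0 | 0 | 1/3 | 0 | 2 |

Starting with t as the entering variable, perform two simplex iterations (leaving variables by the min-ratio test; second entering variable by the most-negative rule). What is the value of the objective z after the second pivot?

27

Ratio test on column t — row 1: entry -1/3 ≤ 0; row 2: entry 0 ≤ 0; row 3: 2/(5/3) = 6/5; row 4: entry -5 ≤ 0. Minimum is 6/5 at row 3 (p leaves); pivot element 5/3.
Pivot on row 3; the z-row RHS becomes 2 − (-13/3)·(6/5) = 36/5.
Next entering variable (most negative z-row entry -33/5): q.
Ratio test on column q — row 1: entry -1/5 ≤ 0; row 2: 28/1 = 28; row 3: (6/5)/(2/5) = 3; row 4: 27/3 = 9. Minimum is 3 at row 3 (t leaves); pivot element 2/5.
After the second pivot the z-row RHS is 36/5 − (-33/5)·3 = 27.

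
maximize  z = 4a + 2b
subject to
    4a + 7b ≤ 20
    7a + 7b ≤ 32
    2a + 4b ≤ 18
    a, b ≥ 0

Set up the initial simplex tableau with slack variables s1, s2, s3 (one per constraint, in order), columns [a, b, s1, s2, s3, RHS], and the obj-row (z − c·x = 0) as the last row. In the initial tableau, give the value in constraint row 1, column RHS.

The RHS of constraint 1 is b_1 = 20.

20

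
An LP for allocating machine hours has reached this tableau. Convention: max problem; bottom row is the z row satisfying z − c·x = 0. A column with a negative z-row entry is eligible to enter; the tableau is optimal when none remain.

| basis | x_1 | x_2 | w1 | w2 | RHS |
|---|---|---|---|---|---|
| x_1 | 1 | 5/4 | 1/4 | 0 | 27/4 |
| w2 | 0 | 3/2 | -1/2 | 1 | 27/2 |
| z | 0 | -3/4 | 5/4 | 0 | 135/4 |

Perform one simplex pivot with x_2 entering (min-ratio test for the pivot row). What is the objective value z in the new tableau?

Ratio test on column x_2 — row 1: (27/4)/(5/4) = 27/5; row 2: (27/2)/(3/2) = 9. Minimum is 27/5 at row 1 (x_1 leaves); pivot element 5/4.
Pivot on row 1; the z-row RHS becomes 135/4 − (-3/4)·(27/5) = 189/5.

189/5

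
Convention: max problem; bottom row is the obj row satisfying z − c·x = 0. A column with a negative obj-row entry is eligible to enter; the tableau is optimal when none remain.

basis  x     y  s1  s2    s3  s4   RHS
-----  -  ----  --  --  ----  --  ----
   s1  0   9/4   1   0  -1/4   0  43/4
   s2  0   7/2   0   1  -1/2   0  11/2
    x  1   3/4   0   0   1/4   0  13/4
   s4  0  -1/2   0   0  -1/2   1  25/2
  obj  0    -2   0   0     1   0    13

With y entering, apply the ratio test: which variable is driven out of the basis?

s2

Column y entries and ratios — s1: (43/4)/(9/4) = 43/9; s2: (11/2)/(7/2) = 11/7; x: (13/4)/(3/4) = 13/3; s4: -1/2 ≤ 0, skip.
Smallest ratio is 11/7 in the row of s2, so s2 leaves.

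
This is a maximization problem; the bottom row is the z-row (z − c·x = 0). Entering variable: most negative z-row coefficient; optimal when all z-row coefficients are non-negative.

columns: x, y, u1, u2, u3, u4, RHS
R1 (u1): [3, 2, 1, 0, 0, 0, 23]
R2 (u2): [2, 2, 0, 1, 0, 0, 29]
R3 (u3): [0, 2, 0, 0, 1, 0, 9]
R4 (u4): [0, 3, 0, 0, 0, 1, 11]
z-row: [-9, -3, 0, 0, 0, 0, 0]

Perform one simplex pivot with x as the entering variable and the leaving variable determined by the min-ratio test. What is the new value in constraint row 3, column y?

2

Ratio test on column x — row 1: 23/3 = 23/3; row 2: 29/2 = 29/2; row 3: entry 0 ≤ 0; row 4: entry 0 ≤ 0. Minimum is 23/3 at row 1 (u1 leaves); pivot element 3.
Divide row 1 by 3; eliminate column x from the other rows.
Row 3 update in column y: 2 − 0·(2/3) = 2.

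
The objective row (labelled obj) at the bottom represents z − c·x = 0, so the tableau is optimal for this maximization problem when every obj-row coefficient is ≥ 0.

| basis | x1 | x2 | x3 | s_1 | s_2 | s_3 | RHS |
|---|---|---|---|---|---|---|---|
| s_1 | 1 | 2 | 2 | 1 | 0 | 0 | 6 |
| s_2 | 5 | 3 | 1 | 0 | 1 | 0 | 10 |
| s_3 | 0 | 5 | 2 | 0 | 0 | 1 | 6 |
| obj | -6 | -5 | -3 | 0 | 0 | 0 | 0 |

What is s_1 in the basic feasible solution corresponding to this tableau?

6

s_1 is basic (row 1); its value is the RHS of that row, 6.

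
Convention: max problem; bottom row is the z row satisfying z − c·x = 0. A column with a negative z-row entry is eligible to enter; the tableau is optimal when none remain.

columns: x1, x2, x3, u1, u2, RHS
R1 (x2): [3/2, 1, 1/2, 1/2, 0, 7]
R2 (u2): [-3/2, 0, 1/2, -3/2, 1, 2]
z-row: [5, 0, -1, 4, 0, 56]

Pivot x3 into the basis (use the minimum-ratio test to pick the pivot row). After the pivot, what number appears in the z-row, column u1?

Ratio test on column x3 — row 1: 7/(1/2) = 14; row 2: 2/(1/2) = 4. Minimum is 4 at row 2 (u2 leaves); pivot element 1/2.
Divide row 2 by 1/2; eliminate column x3 from the other rows.
z-row update in column u1: 4 − (-1)·(-3) = 1.

1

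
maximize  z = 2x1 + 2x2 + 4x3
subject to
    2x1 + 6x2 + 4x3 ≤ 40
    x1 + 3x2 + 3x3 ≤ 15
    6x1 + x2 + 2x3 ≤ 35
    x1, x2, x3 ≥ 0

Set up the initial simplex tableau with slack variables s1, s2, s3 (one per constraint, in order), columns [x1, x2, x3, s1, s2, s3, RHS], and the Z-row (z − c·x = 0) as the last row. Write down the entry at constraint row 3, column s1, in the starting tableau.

Slack s1 belongs to constraint 1; its column is the unit vector e_1, so the entry in row 3 is 0.

0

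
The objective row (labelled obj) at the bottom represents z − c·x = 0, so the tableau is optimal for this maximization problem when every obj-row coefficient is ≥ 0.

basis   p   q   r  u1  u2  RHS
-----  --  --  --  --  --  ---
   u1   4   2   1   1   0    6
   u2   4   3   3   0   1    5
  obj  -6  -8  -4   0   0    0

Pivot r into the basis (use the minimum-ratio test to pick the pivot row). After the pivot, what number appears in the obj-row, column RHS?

Ratio test on column r — row 1: 6/1 = 6; row 2: 5/3 = 5/3. Minimum is 5/3 at row 2 (u2 leaves); pivot element 3.
Divide row 2 by 3; eliminate column r from the other rows.
obj-row update in column RHS: 0 − (-4)·(5/3) = 20/3.

20/3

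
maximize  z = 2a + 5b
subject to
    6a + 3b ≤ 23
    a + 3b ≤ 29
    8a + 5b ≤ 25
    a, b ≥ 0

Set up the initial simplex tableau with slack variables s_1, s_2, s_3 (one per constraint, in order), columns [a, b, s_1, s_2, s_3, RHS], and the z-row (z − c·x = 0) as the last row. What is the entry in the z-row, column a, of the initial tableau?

-2

The z-row carries the negated objective coefficients: the a entry is -2.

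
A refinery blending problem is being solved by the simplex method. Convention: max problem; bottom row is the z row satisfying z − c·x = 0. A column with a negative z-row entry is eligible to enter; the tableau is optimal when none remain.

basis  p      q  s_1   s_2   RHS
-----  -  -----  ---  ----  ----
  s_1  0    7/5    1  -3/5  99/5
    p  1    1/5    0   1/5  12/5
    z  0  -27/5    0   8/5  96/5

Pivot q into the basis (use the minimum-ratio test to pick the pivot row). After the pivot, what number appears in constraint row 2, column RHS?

12

Ratio test on column q — row 1: (99/5)/(7/5) = 99/7; row 2: (12/5)/(1/5) = 12. Minimum is 12 at row 2 (p leaves); pivot element 1/5.
Divide row 2 by 1/5; eliminate column q from the other rows.
In the new row 2, the RHS entry is the old entry divided by the pivot: (12/5)/(1/5) = 12.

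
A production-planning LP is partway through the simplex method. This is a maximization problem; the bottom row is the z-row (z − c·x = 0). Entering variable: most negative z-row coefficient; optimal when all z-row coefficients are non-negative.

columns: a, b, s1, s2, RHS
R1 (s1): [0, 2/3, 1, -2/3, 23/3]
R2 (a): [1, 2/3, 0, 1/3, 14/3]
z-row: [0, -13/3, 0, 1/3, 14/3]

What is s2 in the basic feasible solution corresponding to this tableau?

0

s2 is not in the basis, so in the current basic feasible solution s2 = 0.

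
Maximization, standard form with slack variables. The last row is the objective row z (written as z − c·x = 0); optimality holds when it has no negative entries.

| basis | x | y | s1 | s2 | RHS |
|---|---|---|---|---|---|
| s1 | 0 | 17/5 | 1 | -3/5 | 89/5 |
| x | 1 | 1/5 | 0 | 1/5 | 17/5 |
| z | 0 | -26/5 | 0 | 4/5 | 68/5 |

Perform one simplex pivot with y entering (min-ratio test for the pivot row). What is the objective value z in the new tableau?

Ratio test on column y — row 1: (89/5)/(17/5) = 89/17; row 2: (17/5)/(1/5) = 17. Minimum is 89/17 at row 1 (s1 leaves); pivot element 17/5.
Pivot on row 1; the z-row RHS becomes 68/5 − (-26/5)·(89/17) = 694/17.

694/17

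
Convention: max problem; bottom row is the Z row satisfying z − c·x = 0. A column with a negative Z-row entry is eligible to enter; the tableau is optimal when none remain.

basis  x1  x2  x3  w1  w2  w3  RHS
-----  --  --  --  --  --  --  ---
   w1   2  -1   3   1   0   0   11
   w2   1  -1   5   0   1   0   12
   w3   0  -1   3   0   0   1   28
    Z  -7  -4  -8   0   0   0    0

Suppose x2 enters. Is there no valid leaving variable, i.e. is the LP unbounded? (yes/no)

yes

Every constraint-row entry in column x2 is ≤ 0, so increasing x2 is unbounded.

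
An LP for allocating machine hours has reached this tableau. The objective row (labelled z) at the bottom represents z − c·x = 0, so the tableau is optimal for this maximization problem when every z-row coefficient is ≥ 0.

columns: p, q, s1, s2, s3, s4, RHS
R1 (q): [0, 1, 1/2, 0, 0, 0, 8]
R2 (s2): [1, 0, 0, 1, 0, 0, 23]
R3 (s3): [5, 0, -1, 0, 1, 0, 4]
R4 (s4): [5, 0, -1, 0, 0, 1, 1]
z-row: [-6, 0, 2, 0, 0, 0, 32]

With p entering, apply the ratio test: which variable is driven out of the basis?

s4

Column p entries and ratios — q: 0 ≤ 0, skip; s2: 23/1 = 23; s3: 4/5 = 4/5; s4: 1/5 = 1/5.
Smallest ratio is 1/5 in the row of s4, so s4 leaves.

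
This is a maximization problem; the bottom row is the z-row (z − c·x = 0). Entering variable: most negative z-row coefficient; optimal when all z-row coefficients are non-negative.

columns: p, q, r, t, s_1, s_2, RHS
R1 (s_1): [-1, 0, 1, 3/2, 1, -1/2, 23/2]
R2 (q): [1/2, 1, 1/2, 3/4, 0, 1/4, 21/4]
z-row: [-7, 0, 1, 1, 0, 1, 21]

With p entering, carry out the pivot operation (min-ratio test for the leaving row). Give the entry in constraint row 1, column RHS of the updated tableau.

22

Ratio test on column p — row 1: entry -1 ≤ 0; row 2: (21/4)/(1/2) = 21/2. Minimum is 21/2 at row 2 (q leaves); pivot element 1/2.
Divide row 2 by 1/2; eliminate column p from the other rows.
Row 1 update in column RHS: 23/2 − (-1)·(21/2) = 22.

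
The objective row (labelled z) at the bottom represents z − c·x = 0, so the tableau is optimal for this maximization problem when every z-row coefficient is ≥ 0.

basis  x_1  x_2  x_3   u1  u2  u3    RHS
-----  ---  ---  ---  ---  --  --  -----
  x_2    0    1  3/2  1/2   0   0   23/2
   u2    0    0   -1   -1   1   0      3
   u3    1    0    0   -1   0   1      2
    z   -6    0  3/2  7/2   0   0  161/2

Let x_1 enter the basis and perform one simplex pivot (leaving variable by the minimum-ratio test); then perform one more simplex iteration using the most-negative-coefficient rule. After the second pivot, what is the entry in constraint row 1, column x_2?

Ratio test on column x_1 — row 1: entry 0 ≤ 0; row 2: entry 0 ≤ 0; row 3: 2/1 = 2. Minimum is 2 at row 3 (u3 leaves); pivot element 1.
Divide row 3 by 1; eliminate column x_1 from the other rows.
Second iteration: most negative z-row entry is -5/2 in column u1, so u1 enters.
Ratio test on column u1 — row 1: (23/2)/(1/2) = 23; row 2: entry -1 ≤ 0; row 3: entry -1 ≤ 0. Minimum is 23 at row 1 (x_2 leaves); pivot element 1/2.
Divide row 1 by 1/2; eliminate column u1 from the other rows.
After both pivots, the entry at constraint row 1, column x_2 is 2.

2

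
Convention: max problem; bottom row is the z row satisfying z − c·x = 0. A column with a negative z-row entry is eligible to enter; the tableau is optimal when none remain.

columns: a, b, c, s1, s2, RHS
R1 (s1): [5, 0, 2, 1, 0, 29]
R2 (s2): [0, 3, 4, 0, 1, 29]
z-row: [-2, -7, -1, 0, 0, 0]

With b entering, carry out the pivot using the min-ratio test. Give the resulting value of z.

203/3

Ratio test on column b — row 1: entry 0 ≤ 0; row 2: 29/3 = 29/3. Minimum is 29/3 at row 2 (s2 leaves); pivot element 3.
Pivot on row 2; the z-row RHS becomes 0 − (-7)·(29/3) = 203/3.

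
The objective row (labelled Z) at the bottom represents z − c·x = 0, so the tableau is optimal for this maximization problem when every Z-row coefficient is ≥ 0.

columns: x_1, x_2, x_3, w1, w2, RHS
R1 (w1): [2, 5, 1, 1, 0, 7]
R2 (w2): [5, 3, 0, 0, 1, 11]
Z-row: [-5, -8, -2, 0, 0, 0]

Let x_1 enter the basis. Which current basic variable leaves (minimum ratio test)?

w2

Column x_1 entries and ratios — w1: 7/2 = 7/2; w2: 11/5 = 11/5.
Smallest ratio is 11/5 in the row of w2, so w2 leaves.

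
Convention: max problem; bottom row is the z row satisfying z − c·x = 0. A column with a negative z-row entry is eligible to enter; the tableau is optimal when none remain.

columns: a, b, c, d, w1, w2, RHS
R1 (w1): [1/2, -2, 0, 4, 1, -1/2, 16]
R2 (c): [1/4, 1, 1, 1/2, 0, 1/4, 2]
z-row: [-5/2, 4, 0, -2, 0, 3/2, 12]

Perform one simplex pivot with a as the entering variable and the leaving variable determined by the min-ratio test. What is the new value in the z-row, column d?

Ratio test on column a — row 1: 16/(1/2) = 32; row 2: 2/(1/4) = 8. Minimum is 8 at row 2 (c leaves); pivot element 1/4.
Divide row 2 by 1/4; eliminate column a from the other rows.
z-row update in column d: -2 − (-5/2)·2 = 3.

3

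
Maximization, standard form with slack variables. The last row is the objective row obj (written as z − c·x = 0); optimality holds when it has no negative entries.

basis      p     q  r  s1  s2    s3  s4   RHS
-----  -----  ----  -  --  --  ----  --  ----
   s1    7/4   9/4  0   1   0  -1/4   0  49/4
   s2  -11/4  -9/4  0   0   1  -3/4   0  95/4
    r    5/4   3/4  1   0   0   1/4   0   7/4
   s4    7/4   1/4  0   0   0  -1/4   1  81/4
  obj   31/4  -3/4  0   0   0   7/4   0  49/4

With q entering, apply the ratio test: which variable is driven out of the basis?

Column q entries and ratios — s1: (49/4)/(9/4) = 49/9; s2: -9/4 ≤ 0, skip; r: (7/4)/(3/4) = 7/3; s4: (81/4)/(1/4) = 81.
Smallest ratio is 7/3 in the row of r, so r leaves.

r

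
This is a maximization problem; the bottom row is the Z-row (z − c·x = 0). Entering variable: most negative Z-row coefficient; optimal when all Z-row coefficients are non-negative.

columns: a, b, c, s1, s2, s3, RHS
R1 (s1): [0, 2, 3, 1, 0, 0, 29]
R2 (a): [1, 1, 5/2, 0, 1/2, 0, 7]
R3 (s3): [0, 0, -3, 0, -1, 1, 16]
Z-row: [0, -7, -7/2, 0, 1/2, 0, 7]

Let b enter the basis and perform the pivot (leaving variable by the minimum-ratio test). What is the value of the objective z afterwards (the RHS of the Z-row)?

Ratio test on column b — row 1: 29/2 = 29/2; row 2: 7/1 = 7; row 3: entry 0 ≤ 0. Minimum is 7 at row 2 (a leaves); pivot element 1.
Pivot on row 2; the Z-row RHS becomes 7 − (-7)·7 = 56.

56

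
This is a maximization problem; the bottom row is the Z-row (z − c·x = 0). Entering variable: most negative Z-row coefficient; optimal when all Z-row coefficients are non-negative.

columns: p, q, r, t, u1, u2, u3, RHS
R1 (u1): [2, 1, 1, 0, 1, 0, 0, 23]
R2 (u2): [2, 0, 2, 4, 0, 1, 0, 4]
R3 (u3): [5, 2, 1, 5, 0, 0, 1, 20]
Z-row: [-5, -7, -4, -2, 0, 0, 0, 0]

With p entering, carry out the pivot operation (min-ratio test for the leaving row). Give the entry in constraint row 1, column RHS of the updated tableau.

19

Ratio test on column p — row 1: 23/2 = 23/2; row 2: 4/2 = 2; row 3: 20/5 = 4. Minimum is 2 at row 2 (u2 leaves); pivot element 2.
Divide row 2 by 2; eliminate column p from the other rows.
Row 1 update in column RHS: 23 − 2·2 = 19.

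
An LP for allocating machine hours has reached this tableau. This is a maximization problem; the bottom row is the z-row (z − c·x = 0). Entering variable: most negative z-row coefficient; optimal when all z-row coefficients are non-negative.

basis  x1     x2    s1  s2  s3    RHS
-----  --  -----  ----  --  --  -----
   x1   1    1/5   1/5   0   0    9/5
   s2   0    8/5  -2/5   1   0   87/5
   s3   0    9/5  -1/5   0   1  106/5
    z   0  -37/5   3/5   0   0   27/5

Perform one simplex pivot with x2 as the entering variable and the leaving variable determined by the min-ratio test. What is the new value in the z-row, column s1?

Ratio test on column x2 — row 1: (9/5)/(1/5) = 9; row 2: (87/5)/(8/5) = 87/8; row 3: (106/5)/(9/5) = 106/9. Minimum is 9 at row 1 (x1 leaves); pivot element 1/5.
Divide row 1 by 1/5; eliminate column x2 from the other rows.
z-row update in column s1: 3/5 − (-37/5)·1 = 8.

8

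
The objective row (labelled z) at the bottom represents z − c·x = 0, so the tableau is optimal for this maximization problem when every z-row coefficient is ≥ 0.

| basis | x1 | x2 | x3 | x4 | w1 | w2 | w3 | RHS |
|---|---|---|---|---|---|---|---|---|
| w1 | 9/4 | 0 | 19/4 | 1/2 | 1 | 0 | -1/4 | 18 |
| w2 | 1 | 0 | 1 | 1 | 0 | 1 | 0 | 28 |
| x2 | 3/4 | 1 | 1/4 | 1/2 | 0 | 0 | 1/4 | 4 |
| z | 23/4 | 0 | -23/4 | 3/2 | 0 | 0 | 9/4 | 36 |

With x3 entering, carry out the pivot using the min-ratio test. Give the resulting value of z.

Ratio test on column x3 — row 1: 18/(19/4) = 72/19; row 2: 28/1 = 28; row 3: 4/(1/4) = 16. Minimum is 72/19 at row 1 (w1 leaves); pivot element 19/4.
Pivot on row 1; the z-row RHS becomes 36 − (-23/4)·(72/19) = 1098/19.

1098/19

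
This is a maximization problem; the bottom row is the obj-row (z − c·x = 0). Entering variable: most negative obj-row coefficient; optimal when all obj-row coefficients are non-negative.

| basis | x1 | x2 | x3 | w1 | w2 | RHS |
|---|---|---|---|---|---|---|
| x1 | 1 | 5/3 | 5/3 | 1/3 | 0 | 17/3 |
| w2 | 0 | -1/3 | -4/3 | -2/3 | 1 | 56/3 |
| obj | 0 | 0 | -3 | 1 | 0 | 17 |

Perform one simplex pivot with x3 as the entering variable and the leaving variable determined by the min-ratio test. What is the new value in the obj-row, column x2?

3

Ratio test on column x3 — row 1: (17/3)/(5/3) = 17/5; row 2: entry -4/3 ≤ 0. Minimum is 17/5 at row 1 (x1 leaves); pivot element 5/3.
Divide row 1 by 5/3; eliminate column x3 from the other rows.
obj-row update in column x2: 0 − (-3)·1 = 3.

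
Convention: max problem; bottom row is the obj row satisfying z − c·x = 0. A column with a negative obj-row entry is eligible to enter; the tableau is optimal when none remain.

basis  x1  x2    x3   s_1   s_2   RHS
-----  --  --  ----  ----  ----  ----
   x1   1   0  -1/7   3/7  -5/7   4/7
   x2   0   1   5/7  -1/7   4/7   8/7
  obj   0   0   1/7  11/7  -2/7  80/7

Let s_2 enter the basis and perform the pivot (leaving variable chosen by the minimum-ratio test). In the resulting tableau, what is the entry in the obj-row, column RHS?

Ratio test on column s_2 — row 1: entry -5/7 ≤ 0; row 2: (8/7)/(4/7) = 2. Minimum is 2 at row 2 (x2 leaves); pivot element 4/7.
Divide row 2 by 4/7; eliminate column s_2 from the other rows.
obj-row update in column RHS: 80/7 − (-2/7)·2 = 12.

12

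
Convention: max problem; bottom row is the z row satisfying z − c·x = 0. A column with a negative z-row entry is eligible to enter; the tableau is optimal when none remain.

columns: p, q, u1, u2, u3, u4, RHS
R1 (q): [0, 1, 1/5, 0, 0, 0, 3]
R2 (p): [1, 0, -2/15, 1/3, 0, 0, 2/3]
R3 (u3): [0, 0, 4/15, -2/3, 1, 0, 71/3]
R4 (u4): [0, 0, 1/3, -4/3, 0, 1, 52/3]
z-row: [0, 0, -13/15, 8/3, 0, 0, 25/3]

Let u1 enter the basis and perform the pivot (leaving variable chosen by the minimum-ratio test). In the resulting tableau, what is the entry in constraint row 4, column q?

Ratio test on column u1 — row 1: 3/(1/5) = 15; row 2: entry -2/15 ≤ 0; row 3: (71/3)/(4/15) = 355/4; row 4: (52/3)/(1/3) = 52. Minimum is 15 at row 1 (q leaves); pivot element 1/5.
Divide row 1 by 1/5; eliminate column u1 from the other rows.
Row 4 update in column q: 0 − (1/3)·5 = -5/3.

-5/3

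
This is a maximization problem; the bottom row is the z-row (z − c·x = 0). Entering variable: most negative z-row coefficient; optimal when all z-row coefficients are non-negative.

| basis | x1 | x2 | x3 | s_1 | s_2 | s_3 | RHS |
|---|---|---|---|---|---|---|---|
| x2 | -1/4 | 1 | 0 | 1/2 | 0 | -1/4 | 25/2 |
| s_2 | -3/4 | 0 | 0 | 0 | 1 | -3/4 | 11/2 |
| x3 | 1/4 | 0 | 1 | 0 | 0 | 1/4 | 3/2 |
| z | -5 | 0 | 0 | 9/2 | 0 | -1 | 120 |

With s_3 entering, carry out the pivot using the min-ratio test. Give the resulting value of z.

Ratio test on column s_3 — row 1: entry -1/4 ≤ 0; row 2: entry -3/4 ≤ 0; row 3: (3/2)/(1/4) = 6. Minimum is 6 at row 3 (x3 leaves); pivot element 1/4.
Pivot on row 3; the z-row RHS becomes 120 − (-1)·6 = 126.

126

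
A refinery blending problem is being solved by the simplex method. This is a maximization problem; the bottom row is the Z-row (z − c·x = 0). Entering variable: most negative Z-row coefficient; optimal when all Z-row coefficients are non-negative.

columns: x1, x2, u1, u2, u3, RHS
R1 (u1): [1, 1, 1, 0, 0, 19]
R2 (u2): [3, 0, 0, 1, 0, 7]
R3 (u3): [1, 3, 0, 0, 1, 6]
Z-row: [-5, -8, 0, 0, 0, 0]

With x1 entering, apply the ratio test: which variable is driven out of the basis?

u2

Column x1 entries and ratios — u1: 19/1 = 19; u2: 7/3 = 7/3; u3: 6/1 = 6.
Smallest ratio is 7/3 in the row of u2, so u2 leaves.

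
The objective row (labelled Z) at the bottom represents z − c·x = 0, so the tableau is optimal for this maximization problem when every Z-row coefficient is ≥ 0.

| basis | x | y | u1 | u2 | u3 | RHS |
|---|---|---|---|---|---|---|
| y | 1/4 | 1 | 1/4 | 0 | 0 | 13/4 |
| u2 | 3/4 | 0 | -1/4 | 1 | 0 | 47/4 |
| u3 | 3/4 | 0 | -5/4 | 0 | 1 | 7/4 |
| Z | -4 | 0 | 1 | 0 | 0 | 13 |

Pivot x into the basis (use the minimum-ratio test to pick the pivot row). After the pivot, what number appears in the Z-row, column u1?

-17/3

Ratio test on column x — row 1: (13/4)/(1/4) = 13; row 2: (47/4)/(3/4) = 47/3; row 3: (7/4)/(3/4) = 7/3. Minimum is 7/3 at row 3 (u3 leaves); pivot element 3/4.
Divide row 3 by 3/4; eliminate column x from the other rows.
Z-row update in column u1: 1 − (-4)·(-5/3) = -17/3.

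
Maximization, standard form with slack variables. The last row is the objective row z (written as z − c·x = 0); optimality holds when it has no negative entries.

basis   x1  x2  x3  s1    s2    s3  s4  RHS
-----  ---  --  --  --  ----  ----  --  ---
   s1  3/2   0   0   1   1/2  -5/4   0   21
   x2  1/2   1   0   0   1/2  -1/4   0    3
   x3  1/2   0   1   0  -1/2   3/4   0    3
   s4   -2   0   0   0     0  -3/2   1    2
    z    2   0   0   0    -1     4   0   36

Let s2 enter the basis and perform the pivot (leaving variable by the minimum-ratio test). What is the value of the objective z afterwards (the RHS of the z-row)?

Ratio test on column s2 — row 1: 21/(1/2) = 42; row 2: 3/(1/2) = 6; row 3: entry -1/2 ≤ 0; row 4: entry 0 ≤ 0. Minimum is 6 at row 2 (x2 leaves); pivot element 1/2.
Pivot on row 2; the z-row RHS becomes 36 − (-1)·6 = 42.

42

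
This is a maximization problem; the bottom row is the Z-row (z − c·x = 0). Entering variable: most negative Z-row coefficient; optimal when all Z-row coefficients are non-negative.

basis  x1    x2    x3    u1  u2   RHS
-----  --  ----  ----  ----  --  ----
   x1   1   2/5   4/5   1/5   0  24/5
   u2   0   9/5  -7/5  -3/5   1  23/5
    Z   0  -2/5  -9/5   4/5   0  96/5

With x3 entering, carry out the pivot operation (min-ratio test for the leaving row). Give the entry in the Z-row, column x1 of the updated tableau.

Ratio test on column x3 — row 1: (24/5)/(4/5) = 6; row 2: entry -7/5 ≤ 0. Minimum is 6 at row 1 (x1 leaves); pivot element 4/5.
Divide row 1 by 4/5; eliminate column x3 from the other rows.
Z-row update in column x1: 0 − (-9/5)·(5/4) = 9/4.

9/4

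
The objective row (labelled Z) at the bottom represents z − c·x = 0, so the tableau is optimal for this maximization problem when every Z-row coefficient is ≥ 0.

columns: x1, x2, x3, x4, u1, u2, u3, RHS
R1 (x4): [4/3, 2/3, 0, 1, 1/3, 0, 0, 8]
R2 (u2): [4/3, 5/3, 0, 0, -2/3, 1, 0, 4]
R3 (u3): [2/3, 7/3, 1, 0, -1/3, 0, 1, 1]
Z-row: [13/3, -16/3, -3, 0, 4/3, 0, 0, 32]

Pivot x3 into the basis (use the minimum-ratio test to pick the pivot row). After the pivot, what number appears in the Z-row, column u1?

1/3

Ratio test on column x3 — row 1: entry 0 ≤ 0; row 2: entry 0 ≤ 0; row 3: 1/1 = 1. Minimum is 1 at row 3 (u3 leaves); pivot element 1.
Divide row 3 by 1; eliminate column x3 from the other rows.
Z-row update in column u1: 4/3 − (-3)·(-1/3) = 1/3.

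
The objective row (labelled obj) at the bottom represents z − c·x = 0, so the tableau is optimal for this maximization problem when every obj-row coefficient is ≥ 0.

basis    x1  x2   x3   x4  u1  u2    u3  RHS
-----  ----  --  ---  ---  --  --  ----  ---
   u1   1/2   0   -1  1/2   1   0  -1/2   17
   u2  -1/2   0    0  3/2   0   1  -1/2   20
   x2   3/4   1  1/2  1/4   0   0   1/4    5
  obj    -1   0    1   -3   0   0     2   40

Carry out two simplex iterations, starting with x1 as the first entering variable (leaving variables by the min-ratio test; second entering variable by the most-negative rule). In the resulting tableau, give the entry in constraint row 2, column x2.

2/5

Ratio test on column x1 — row 1: 17/(1/2) = 34; row 2: entry -1/2 ≤ 0; row 3: 5/(3/4) = 20/3. Minimum is 20/3 at row 3 (x2 leaves); pivot element 3/4.
Divide row 3 by 3/4; eliminate column x1 from the other rows.
Second iteration: most negative obj-row entry is -8/3 in column x4, so x4 enters.
Ratio test on column x4 — row 1: (41/3)/(1/3) = 41; row 2: (70/3)/(5/3) = 14; row 3: (20/3)/(1/3) = 20. Minimum is 14 at row 2 (u2 leaves); pivot element 5/3.
Divide row 2 by 5/3; eliminate column x4 from the other rows.
After both pivots, the entry at constraint row 2, column x2 is 2/5.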